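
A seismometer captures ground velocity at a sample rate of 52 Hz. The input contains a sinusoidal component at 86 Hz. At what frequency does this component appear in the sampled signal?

18 Hz

86 Hz mod fs = 34 Hz.
34 Hz > fs/2 = 26 Hz, folds to fs − 34 Hz = 18 Hz.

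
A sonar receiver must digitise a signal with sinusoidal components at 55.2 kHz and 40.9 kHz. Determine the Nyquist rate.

Highest-frequency component: 55.2 kHz.
Nyquist rate = 2 × 55.2 kHz = 110.4 kHz.

110.4 kHz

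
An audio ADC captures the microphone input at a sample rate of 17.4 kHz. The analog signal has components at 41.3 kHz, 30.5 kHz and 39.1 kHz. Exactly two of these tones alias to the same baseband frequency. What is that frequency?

4.3 kHz

fs/2 = 8.7 kHz.
41.3 kHz mod fs = 6.5 kHz.
6.5 kHz ≤ fs/2 = 8.7 kHz, appears at 6.5 kHz.
30.5 kHz mod fs = 13.1 kHz.
13.1 kHz > fs/2 = 8.7 kHz, folds to fs − 13.1 kHz = 4.3 kHz.
39.1 kHz mod fs = 4.3 kHz.
4.3 kHz ≤ fs/2 = 8.7 kHz, appears at 4.3 kHz.
30.5 kHz and 39.1 kHz both map to 4.3 kHz.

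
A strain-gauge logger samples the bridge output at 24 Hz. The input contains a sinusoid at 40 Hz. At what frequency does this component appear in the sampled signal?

40 Hz mod fs = 16 Hz.
16 Hz > fs/2 = 12 Hz, folds to fs − 16 Hz = 8 Hz.

8 Hz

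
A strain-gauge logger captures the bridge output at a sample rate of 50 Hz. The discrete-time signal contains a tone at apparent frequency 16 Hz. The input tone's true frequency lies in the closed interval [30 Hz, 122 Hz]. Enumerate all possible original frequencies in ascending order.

34 Hz, 66 Hz, 84 Hz, 116 Hz

Frequencies that alias to 16 Hz are k·fs ± 16 Hz for integer k ≥ 0.
k=0: 16 Hz.
k=1: 34 Hz, 66 Hz.
k=2: 84 Hz, 116 Hz.
k=3: 134 Hz, 166 Hz.
Within [30 Hz, 122 Hz]: 34 Hz, 66 Hz, 84 Hz, 116 Hz.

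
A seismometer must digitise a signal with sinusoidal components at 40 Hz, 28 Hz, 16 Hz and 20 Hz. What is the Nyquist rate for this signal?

80 Hz

Highest-frequency component: 40 Hz.
Nyquist rate = 2 × 40 Hz = 80 Hz.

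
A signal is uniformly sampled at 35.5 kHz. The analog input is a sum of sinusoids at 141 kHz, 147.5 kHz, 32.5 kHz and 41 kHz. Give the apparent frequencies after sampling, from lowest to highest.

fs/2 = 17.75 kHz.
141 kHz mod fs = 34.5 kHz.
34.5 kHz > fs/2 = 17.75 kHz, folds to fs − 34.5 kHz = 1 kHz.
147.5 kHz mod fs = 5.5 kHz.
5.5 kHz ≤ fs/2 = 17.75 kHz, appears at 5.5 kHz.
32.5 kHz > fs/2 = 17.75 kHz, folds to fs − 32.5 kHz = 3 kHz.
41 kHz mod fs = 5.5 kHz.
5.5 kHz ≤ fs/2 = 17.75 kHz, appears at 5.5 kHz.
Distinct values: {1 kHz, 3 kHz, 5.5 kHz}.

1 kHz, 3 kHz, 5.5 kHz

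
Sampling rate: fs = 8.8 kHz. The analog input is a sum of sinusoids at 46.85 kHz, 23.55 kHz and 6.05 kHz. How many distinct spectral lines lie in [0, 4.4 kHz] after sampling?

fs/2 = 4.4 kHz.
46.85 kHz mod fs = 2.85 kHz.
2.85 kHz ≤ fs/2 = 4.4 kHz, appears at 2.85 kHz.
23.55 kHz mod fs = 5.95 kHz.
5.95 kHz > fs/2 = 4.4 kHz, folds to fs − 5.95 kHz = 2.85 kHz.
6.05 kHz > fs/2 = 4.4 kHz, folds to fs − 6.05 kHz = 2.75 kHz.
Distinct values: {2.75 kHz, 2.85 kHz} → 2.

2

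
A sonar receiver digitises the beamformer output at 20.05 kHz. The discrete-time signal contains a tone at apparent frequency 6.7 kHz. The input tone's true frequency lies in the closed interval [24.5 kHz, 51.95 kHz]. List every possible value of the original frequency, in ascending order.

26.75 kHz, 33.4 kHz, 46.8 kHz

Frequencies that alias to 6.7 kHz are k·fs ± 6.7 kHz for integer k ≥ 0.
k=0: 6.7 kHz.
k=1: 13.35 kHz, 26.75 kHz.
k=2: 33.4 kHz, 46.8 kHz.
k=3: 53.45 kHz, 66.85 kHz.
Within [24.5 kHz, 51.95 kHz]: 26.75 kHz, 33.4 kHz, 46.8 kHz.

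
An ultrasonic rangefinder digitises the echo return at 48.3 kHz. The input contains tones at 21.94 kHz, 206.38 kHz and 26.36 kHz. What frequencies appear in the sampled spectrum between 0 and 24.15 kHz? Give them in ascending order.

fs/2 = 24.15 kHz.
21.94 kHz ≤ fs/2 = 24.15 kHz, passes unchanged.
206.38 kHz mod fs = 13.18 kHz.
13.18 kHz ≤ fs/2 = 24.15 kHz, appears at 13.18 kHz.
26.36 kHz > fs/2 = 24.15 kHz, folds to fs − 26.36 kHz = 21.94 kHz.
Distinct values: {13.18 kHz, 21.94 kHz}.

13.18 kHz, 21.94 kHz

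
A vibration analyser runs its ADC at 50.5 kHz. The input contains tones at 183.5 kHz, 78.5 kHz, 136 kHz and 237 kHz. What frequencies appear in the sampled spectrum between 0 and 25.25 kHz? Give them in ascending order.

fs/2 = 25.25 kHz.
183.5 kHz mod fs = 32 kHz.
32 kHz > fs/2 = 25.25 kHz, folds to fs − 32 kHz = 18.5 kHz.
78.5 kHz mod fs = 28 kHz.
28 kHz > fs/2 = 25.25 kHz, folds to fs − 28 kHz = 22.5 kHz.
136 kHz mod fs = 35 kHz.
35 kHz > fs/2 = 25.25 kHz, folds to fs − 35 kHz = 15.5 kHz.
237 kHz mod fs = 35 kHz.
35 kHz > fs/2 = 25.25 kHz, folds to fs − 35 kHz = 15.5 kHz.
Distinct values: {15.5 kHz, 18.5 kHz, 22.5 kHz}.

15.5 kHz, 18.5 kHz, 22.5 kHz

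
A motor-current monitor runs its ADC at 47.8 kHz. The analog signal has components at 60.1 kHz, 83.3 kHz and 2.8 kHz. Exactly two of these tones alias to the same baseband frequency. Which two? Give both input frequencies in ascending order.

fs/2 = 23.9 kHz.
60.1 kHz mod fs = 12.3 kHz.
12.3 kHz ≤ fs/2 = 23.9 kHz, appears at 12.3 kHz.
83.3 kHz mod fs = 35.5 kHz.
35.5 kHz > fs/2 = 23.9 kHz, folds to fs − 35.5 kHz = 12.3 kHz.
2.8 kHz ≤ fs/2 = 23.9 kHz, passes unchanged.
60.1 kHz and 83.3 kHz both map to 12.3 kHz.

60.1 kHz, 83.3 kHz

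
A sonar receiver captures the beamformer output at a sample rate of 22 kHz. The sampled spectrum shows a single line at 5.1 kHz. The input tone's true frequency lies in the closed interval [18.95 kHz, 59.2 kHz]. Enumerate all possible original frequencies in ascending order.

27.1 kHz, 38.9 kHz, 49.1 kHz

Frequencies that alias to 5.1 kHz are k·fs ± 5.1 kHz for integer k ≥ 0.
k=0: 5.1 kHz.
k=1: 16.9 kHz, 27.1 kHz.
k=2: 38.9 kHz, 49.1 kHz.
k=3: 60.9 kHz, 71.1 kHz.
Within [18.95 kHz, 59.2 kHz]: 27.1 kHz, 38.9 kHz, 49.1 kHz.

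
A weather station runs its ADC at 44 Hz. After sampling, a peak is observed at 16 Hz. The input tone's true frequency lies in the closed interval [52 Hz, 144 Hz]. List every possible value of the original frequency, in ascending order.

Frequencies that alias to 16 Hz are k·fs ± 16 Hz for integer k ≥ 0.
k=0: 16 Hz.
k=1: 28 Hz, 60 Hz.
k=2: 72 Hz, 104 Hz.
k=3: 116 Hz, 148 Hz.
k=4: 160 Hz, 192 Hz.
Within [52 Hz, 144 Hz]: 60 Hz, 72 Hz, 104 Hz, 116 Hz.

60 Hz, 72 Hz, 104 Hz, 116 Hz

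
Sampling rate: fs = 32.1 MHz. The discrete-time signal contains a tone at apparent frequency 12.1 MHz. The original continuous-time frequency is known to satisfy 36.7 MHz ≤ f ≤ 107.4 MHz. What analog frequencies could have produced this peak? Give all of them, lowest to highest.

44.2 MHz, 52.1 MHz, 76.3 MHz, 84.2 MHz

Frequencies that alias to 12.1 MHz are k·fs ± 12.1 MHz for integer k ≥ 0.
k=0: 12.1 MHz.
k=1: 20 MHz, 44.2 MHz.
k=2: 52.1 MHz, 76.3 MHz.
k=3: 84.2 MHz, 108.4 MHz.
k=4: 116.3 MHz, 140.5 MHz.
Within [36.7 MHz, 107.4 MHz]: 44.2 MHz, 52.1 MHz, 76.3 MHz, 84.2 MHz.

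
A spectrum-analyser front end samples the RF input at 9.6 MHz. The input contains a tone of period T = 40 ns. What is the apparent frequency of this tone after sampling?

T = 40 ns → f = 1/T = 25 MHz.
25 MHz mod fs = 5.8 MHz.
5.8 MHz > fs/2 = 4.8 MHz, folds to fs − 5.8 MHz = 3.8 MHz.

3.8 MHz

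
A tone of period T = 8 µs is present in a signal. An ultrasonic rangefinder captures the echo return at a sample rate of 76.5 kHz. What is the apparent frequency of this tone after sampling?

28 kHz

T = 8 µs → f = 1/T = 125 kHz.
125 kHz mod fs = 48.5 kHz.
48.5 kHz > fs/2 = 38.25 kHz, folds to fs − 48.5 kHz = 28 kHz.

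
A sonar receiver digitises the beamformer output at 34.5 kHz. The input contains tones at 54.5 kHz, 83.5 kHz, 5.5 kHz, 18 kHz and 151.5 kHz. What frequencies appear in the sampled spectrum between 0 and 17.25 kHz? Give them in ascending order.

fs/2 = 17.25 kHz.
54.5 kHz mod fs = 20 kHz.
20 kHz > fs/2 = 17.25 kHz, folds to fs − 20 kHz = 14.5 kHz.
83.5 kHz mod fs = 14.5 kHz.
14.5 kHz ≤ fs/2 = 17.25 kHz, appears at 14.5 kHz.
5.5 kHz ≤ fs/2 = 17.25 kHz, passes unchanged.
18 kHz > fs/2 = 17.25 kHz, folds to fs − 18 kHz = 16.5 kHz.
151.5 kHz mod fs = 13.5 kHz.
13.5 kHz ≤ fs/2 = 17.25 kHz, appears at 13.5 kHz.
Distinct values: {5.5 kHz, 13.5 kHz, 14.5 kHz, 16.5 kHz}.

5.5 kHz, 13.5 kHz, 14.5 kHz, 16.5 kHz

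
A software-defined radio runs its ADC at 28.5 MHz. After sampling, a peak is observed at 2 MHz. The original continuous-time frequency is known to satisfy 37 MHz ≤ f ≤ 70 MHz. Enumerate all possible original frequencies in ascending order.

55 MHz, 59 MHz

Frequencies that alias to 2 MHz are k·fs ± 2 MHz for integer k ≥ 0.
k=0: 2 MHz.
k=1: 26.5 MHz, 30.5 MHz.
k=2: 55 MHz, 59 MHz.
k=3: 83.5 MHz, 87.5 MHz.
Within [37 MHz, 70 MHz]: 55 MHz, 59 MHz.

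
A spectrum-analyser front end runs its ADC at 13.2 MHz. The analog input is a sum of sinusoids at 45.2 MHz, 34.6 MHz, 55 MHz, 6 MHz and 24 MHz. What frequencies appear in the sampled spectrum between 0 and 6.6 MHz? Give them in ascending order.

2.2 MHz, 2.4 MHz, 5 MHz, 5.6 MHz, 6 MHz

fs/2 = 6.6 MHz.
45.2 MHz mod fs = 5.6 MHz.
5.6 MHz ≤ fs/2 = 6.6 MHz, appears at 5.6 MHz.
34.6 MHz mod fs = 8.2 MHz.
8.2 MHz > fs/2 = 6.6 MHz, folds to fs − 8.2 MHz = 5 MHz.
55 MHz mod fs = 2.2 MHz.
2.2 MHz ≤ fs/2 = 6.6 MHz, appears at 2.2 MHz.
6 MHz ≤ fs/2 = 6.6 MHz, passes unchanged.
24 MHz mod fs = 10.8 MHz.
10.8 MHz > fs/2 = 6.6 MHz, folds to fs − 10.8 MHz = 2.4 MHz.
Distinct values: {2.2 MHz, 2.4 MHz, 5 MHz, 5.6 MHz, 6 MHz}.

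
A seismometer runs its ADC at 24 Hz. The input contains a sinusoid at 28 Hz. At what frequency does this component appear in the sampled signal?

28 Hz mod fs = 4 Hz.
4 Hz ≤ fs/2 = 12 Hz, appears at 4 Hz.

4 Hz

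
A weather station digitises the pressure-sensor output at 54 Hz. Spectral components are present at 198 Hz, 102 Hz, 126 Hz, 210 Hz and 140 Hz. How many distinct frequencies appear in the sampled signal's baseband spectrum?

fs/2 = 27 Hz.
198 Hz mod fs = 36 Hz.
36 Hz > fs/2 = 27 Hz, folds to fs − 36 Hz = 18 Hz.
102 Hz mod fs = 48 Hz.
48 Hz > fs/2 = 27 Hz, folds to fs − 48 Hz = 6 Hz.
126 Hz mod fs = 18 Hz.
18 Hz ≤ fs/2 = 27 Hz, appears at 18 Hz.
210 Hz mod fs = 48 Hz.
48 Hz > fs/2 = 27 Hz, folds to fs − 48 Hz = 6 Hz.
140 Hz mod fs = 32 Hz.
32 Hz > fs/2 = 27 Hz, folds to fs − 32 Hz = 22 Hz.
Distinct values: {6 Hz, 18 Hz, 22 Hz} → 3.

3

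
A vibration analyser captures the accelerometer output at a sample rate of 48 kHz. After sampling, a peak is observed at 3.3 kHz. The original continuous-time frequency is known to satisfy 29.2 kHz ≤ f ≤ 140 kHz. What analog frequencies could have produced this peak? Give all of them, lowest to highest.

Frequencies that alias to 3.3 kHz are k·fs ± 3.3 kHz for integer k ≥ 0.
k=0: 3.3 kHz.
k=1: 44.7 kHz, 51.3 kHz.
k=2: 92.7 kHz, 99.3 kHz.
k=3: 140.7 kHz, 147.3 kHz.
Within [29.2 kHz, 140 kHz]: 44.7 kHz, 51.3 kHz, 92.7 kHz, 99.3 kHz.

44.7 kHz, 51.3 kHz, 92.7 kHz, 99.3 kHz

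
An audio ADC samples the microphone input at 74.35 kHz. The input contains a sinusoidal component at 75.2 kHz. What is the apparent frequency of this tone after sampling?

75.2 kHz mod fs = 0.85 kHz.
0.85 kHz ≤ fs/2 = 37.175 kHz, appears at 0.85 kHz.

0.85 kHz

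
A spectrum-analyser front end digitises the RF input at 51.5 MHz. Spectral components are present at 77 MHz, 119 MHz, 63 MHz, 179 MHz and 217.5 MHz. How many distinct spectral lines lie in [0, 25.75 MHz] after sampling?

4

fs/2 = 25.75 MHz.
77 MHz mod fs = 25.5 MHz.
25.5 MHz ≤ fs/2 = 25.75 MHz, appears at 25.5 MHz.
119 MHz mod fs = 16 MHz.
16 MHz ≤ fs/2 = 25.75 MHz, appears at 16 MHz.
63 MHz mod fs = 11.5 MHz.
11.5 MHz ≤ fs/2 = 25.75 MHz, appears at 11.5 MHz.
179 MHz mod fs = 24.5 MHz.
24.5 MHz ≤ fs/2 = 25.75 MHz, appears at 24.5 MHz.
217.5 MHz mod fs = 11.5 MHz.
11.5 MHz ≤ fs/2 = 25.75 MHz, appears at 11.5 MHz.
Distinct values: {11.5 MHz, 16 MHz, 24.5 MHz, 25.5 MHz} → 4.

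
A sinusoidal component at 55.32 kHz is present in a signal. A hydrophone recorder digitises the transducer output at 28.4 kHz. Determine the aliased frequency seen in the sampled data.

55.32 kHz mod fs = 26.92 kHz.
26.92 kHz > fs/2 = 14.2 kHz, folds to fs − 26.92 kHz = 1.48 kHz.

1.48 kHz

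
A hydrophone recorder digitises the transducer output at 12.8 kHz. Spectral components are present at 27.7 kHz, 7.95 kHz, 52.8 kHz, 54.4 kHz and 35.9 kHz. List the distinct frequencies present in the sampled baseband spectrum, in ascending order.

fs/2 = 6.4 kHz.
27.7 kHz mod fs = 2.1 kHz.
2.1 kHz ≤ fs/2 = 6.4 kHz, appears at 2.1 kHz.
7.95 kHz > fs/2 = 6.4 kHz, folds to fs − 7.95 kHz = 4.85 kHz.
52.8 kHz mod fs = 1.6 kHz.
1.6 kHz ≤ fs/2 = 6.4 kHz, appears at 1.6 kHz.
54.4 kHz mod fs = 3.2 kHz.
3.2 kHz ≤ fs/2 = 6.4 kHz, appears at 3.2 kHz.
35.9 kHz mod fs = 10.3 kHz.
10.3 kHz > fs/2 = 6.4 kHz, folds to fs − 10.3 kHz = 2.5 kHz.
Distinct values: {1.6 kHz, 2.1 kHz, 2.5 kHz, 3.2 kHz, 4.85 kHz}.

1.6 kHz, 2.1 kHz, 2.5 kHz, 3.2 kHz, 4.85 kHz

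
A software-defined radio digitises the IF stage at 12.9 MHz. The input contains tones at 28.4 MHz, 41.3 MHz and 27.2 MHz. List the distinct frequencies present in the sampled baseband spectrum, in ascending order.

1.4 MHz, 2.6 MHz

fs/2 = 6.45 MHz.
28.4 MHz mod fs = 2.6 MHz.
2.6 MHz ≤ fs/2 = 6.45 MHz, appears at 2.6 MHz.
41.3 MHz mod fs = 2.6 MHz.
2.6 MHz ≤ fs/2 = 6.45 MHz, appears at 2.6 MHz.
27.2 MHz mod fs = 1.4 MHz.
1.4 MHz ≤ fs/2 = 6.45 MHz, appears at 1.4 MHz.
Distinct values: {1.4 MHz, 2.6 MHz}.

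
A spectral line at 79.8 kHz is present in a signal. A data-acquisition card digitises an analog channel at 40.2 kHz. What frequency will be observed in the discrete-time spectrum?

0.6 kHz

79.8 kHz mod fs = 39.6 kHz.
39.6 kHz > fs/2 = 20.1 kHz, folds to fs − 39.6 kHz = 0.6 kHz.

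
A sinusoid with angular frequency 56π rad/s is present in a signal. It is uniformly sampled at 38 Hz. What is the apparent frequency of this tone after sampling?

ω = 56π rad/s → f = ω/(2π) = 28 Hz.
28 Hz > fs/2 = 19 Hz, folds to fs − 28 Hz = 10 Hz.

10 Hz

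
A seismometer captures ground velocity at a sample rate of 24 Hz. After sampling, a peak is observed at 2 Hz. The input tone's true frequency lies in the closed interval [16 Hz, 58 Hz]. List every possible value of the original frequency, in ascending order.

Frequencies that alias to 2 Hz are k·fs ± 2 Hz for integer k ≥ 0.
k=0: 2 Hz.
k=1: 22 Hz, 26 Hz.
k=2: 46 Hz, 50 Hz.
k=3: 70 Hz, 74 Hz.
Within [16 Hz, 58 Hz]: 22 Hz, 26 Hz, 46 Hz, 50 Hz.

22 Hz, 26 Hz, 46 Hz, 50 Hz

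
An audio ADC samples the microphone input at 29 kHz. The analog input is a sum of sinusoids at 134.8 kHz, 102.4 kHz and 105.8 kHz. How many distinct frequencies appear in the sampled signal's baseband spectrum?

2

fs/2 = 14.5 kHz.
134.8 kHz mod fs = 18.8 kHz.
18.8 kHz > fs/2 = 14.5 kHz, folds to fs − 18.8 kHz = 10.2 kHz.
102.4 kHz mod fs = 15.4 kHz.
15.4 kHz > fs/2 = 14.5 kHz, folds to fs − 15.4 kHz = 13.6 kHz.
105.8 kHz mod fs = 18.8 kHz.
18.8 kHz > fs/2 = 14.5 kHz, folds to fs − 18.8 kHz = 10.2 kHz.
Distinct values: {10.2 kHz, 13.6 kHz} → 2.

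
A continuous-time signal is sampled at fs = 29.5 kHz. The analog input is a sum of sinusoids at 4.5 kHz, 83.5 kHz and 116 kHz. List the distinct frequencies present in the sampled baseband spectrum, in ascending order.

2 kHz, 4.5 kHz, 5 kHz

fs/2 = 14.75 kHz.
4.5 kHz ≤ fs/2 = 14.75 kHz, passes unchanged.
83.5 kHz mod fs = 24.5 kHz.
24.5 kHz > fs/2 = 14.75 kHz, folds to fs − 24.5 kHz = 5 kHz.
116 kHz mod fs = 27.5 kHz.
27.5 kHz > fs/2 = 14.75 kHz, folds to fs − 27.5 kHz = 2 kHz.
Distinct values: {2 kHz, 4.5 kHz, 5 kHz}.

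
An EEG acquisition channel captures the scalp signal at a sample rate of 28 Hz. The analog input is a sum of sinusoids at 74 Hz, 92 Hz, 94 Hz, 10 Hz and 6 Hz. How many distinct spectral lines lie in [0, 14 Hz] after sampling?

fs/2 = 14 Hz.
74 Hz mod fs = 18 Hz.
18 Hz > fs/2 = 14 Hz, folds to fs − 18 Hz = 10 Hz.
92 Hz mod fs = 8 Hz.
8 Hz ≤ fs/2 = 14 Hz, appears at 8 Hz.
94 Hz mod fs = 10 Hz.
10 Hz ≤ fs/2 = 14 Hz, appears at 10 Hz.
10 Hz ≤ fs/2 = 14 Hz, passes unchanged.
6 Hz ≤ fs/2 = 14 Hz, passes unchanged.
Distinct values: {6 Hz, 8 Hz, 10 Hz} → 3.

3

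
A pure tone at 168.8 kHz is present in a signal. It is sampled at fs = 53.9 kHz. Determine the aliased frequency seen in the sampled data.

7.1 kHz

168.8 kHz mod fs = 7.1 kHz.
7.1 kHz ≤ fs/2 = 26.95 kHz, appears at 7.1 kHz.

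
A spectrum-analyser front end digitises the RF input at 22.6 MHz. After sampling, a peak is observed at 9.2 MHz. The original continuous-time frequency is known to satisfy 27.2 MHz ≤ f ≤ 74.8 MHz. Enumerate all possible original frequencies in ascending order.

Frequencies that alias to 9.2 MHz are k·fs ± 9.2 MHz for integer k ≥ 0.
k=0: 9.2 MHz.
k=1: 13.4 MHz, 31.8 MHz.
k=2: 36 MHz, 54.4 MHz.
k=3: 58.6 MHz, 77 MHz.
k=4: 81.2 MHz, 99.6 MHz.
Within [27.2 MHz, 74.8 MHz]: 31.8 MHz, 36 MHz, 54.4 MHz, 58.6 MHz.

31.8 MHz, 36 MHz, 54.4 MHz, 58.6 MHz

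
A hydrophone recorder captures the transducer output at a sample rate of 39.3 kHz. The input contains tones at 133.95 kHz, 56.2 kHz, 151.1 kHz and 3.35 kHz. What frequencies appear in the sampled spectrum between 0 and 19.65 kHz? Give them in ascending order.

3.35 kHz, 6.1 kHz, 16.05 kHz, 16.9 kHz

fs/2 = 19.65 kHz.
133.95 kHz mod fs = 16.05 kHz.
16.05 kHz ≤ fs/2 = 19.65 kHz, appears at 16.05 kHz.
56.2 kHz mod fs = 16.9 kHz.
16.9 kHz ≤ fs/2 = 19.65 kHz, appears at 16.9 kHz.
151.1 kHz mod fs = 33.2 kHz.
33.2 kHz > fs/2 = 19.65 kHz, folds to fs − 33.2 kHz = 6.1 kHz.
3.35 kHz ≤ fs/2 = 19.65 kHz, passes unchanged.
Distinct values: {3.35 kHz, 6.1 kHz, 16.05 kHz, 16.9 kHz}.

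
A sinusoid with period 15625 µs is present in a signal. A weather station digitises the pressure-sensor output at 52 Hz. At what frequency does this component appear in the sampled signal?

T = 15625 µs → f = 1/T = 64 Hz.
64 Hz mod fs = 12 Hz.
12 Hz ≤ fs/2 = 26 Hz, appears at 12 Hz.

12 Hz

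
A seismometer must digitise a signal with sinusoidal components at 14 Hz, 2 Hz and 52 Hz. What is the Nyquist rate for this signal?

Highest-frequency component: 52 Hz.
Nyquist rate = 2 × 52 Hz = 104 Hz.

104 Hz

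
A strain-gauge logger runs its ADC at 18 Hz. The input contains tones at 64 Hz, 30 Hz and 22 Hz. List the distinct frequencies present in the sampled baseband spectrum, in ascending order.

fs/2 = 9 Hz.
64 Hz mod fs = 10 Hz.
10 Hz > fs/2 = 9 Hz, folds to fs − 10 Hz = 8 Hz.
30 Hz mod fs = 12 Hz.
12 Hz > fs/2 = 9 Hz, folds to fs − 12 Hz = 6 Hz.
22 Hz mod fs = 4 Hz.
4 Hz ≤ fs/2 = 9 Hz, appears at 4 Hz.
Distinct values: {4 Hz, 6 Hz, 8 Hz}.

4 Hz, 6 Hz, 8 Hz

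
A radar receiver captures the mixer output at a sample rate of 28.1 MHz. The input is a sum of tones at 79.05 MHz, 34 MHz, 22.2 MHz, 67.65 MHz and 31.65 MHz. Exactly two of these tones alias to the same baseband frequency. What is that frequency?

5.9 MHz

fs/2 = 14.05 MHz.
79.05 MHz mod fs = 22.85 MHz.
22.85 MHz > fs/2 = 14.05 MHz, folds to fs − 22.85 MHz = 5.25 MHz.
34 MHz mod fs = 5.9 MHz.
5.9 MHz ≤ fs/2 = 14.05 MHz, appears at 5.9 MHz.
22.2 MHz > fs/2 = 14.05 MHz, folds to fs − 22.2 MHz = 5.9 MHz.
67.65 MHz mod fs = 11.45 MHz.
11.45 MHz ≤ fs/2 = 14.05 MHz, appears at 11.45 MHz.
31.65 MHz mod fs = 3.55 MHz.
3.55 MHz ≤ fs/2 = 14.05 MHz, appears at 3.55 MHz.
22.2 MHz and 34 MHz both map to 5.9 MHz.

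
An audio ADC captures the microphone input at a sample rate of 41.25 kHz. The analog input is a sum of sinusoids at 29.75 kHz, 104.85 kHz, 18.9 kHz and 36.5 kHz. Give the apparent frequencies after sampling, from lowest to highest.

fs/2 = 20.625 kHz.
29.75 kHz > fs/2 = 20.625 kHz, folds to fs − 29.75 kHz = 11.5 kHz.
104.85 kHz mod fs = 22.35 kHz.
22.35 kHz > fs/2 = 20.625 kHz, folds to fs − 22.35 kHz = 18.9 kHz.
18.9 kHz ≤ fs/2 = 20.625 kHz, passes unchanged.
36.5 kHz > fs/2 = 20.625 kHz, folds to fs − 36.5 kHz = 4.75 kHz.
Distinct values: {4.75 kHz, 11.5 kHz, 18.9 kHz}.

4.75 kHz, 11.5 kHz, 18.9 kHz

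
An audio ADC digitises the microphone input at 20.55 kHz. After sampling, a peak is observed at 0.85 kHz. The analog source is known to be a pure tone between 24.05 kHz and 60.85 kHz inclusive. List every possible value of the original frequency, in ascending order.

Frequencies that alias to 0.85 kHz are k·fs ± 0.85 kHz for integer k ≥ 0.
k=0: 0.85 kHz.
k=1: 19.7 kHz, 21.4 kHz.
k=2: 40.25 kHz, 41.95 kHz.
k=3: 60.8 kHz, 62.5 kHz.
k=4: 81.35 kHz, 83.05 kHz.
Within [24.05 kHz, 60.85 kHz]: 40.25 kHz, 41.95 kHz, 60.8 kHz.

40.25 kHz, 41.95 kHz, 60.8 kHz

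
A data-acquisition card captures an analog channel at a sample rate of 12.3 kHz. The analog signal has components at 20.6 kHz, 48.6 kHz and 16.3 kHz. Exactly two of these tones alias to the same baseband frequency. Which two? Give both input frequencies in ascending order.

16.3 kHz, 20.6 kHz

fs/2 = 6.15 kHz.
20.6 kHz mod fs = 8.3 kHz.
8.3 kHz > fs/2 = 6.15 kHz, folds to fs − 8.3 kHz = 4 kHz.
48.6 kHz mod fs = 11.7 kHz.
11.7 kHz > fs/2 = 6.15 kHz, folds to fs − 11.7 kHz = 0.6 kHz.
16.3 kHz mod fs = 4 kHz.
4 kHz ≤ fs/2 = 6.15 kHz, appears at 4 kHz.
16.3 kHz and 20.6 kHz both map to 4 kHz.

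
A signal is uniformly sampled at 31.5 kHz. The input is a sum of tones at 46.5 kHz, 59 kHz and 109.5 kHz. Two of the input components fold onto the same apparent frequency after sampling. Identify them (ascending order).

46.5 kHz, 109.5 kHz

fs/2 = 15.75 kHz.
46.5 kHz mod fs = 15 kHz.
15 kHz ≤ fs/2 = 15.75 kHz, appears at 15 kHz.
59 kHz mod fs = 27.5 kHz.
27.5 kHz > fs/2 = 15.75 kHz, folds to fs − 27.5 kHz = 4 kHz.
109.5 kHz mod fs = 15 kHz.
15 kHz ≤ fs/2 = 15.75 kHz, appears at 15 kHz.
46.5 kHz and 109.5 kHz both map to 15 kHz.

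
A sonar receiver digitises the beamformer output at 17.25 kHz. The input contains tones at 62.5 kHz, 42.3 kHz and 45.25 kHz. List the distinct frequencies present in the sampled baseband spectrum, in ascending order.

fs/2 = 8.625 kHz.
62.5 kHz mod fs = 10.75 kHz.
10.75 kHz > fs/2 = 8.625 kHz, folds to fs − 10.75 kHz = 6.5 kHz.
42.3 kHz mod fs = 7.8 kHz.
7.8 kHz ≤ fs/2 = 8.625 kHz, appears at 7.8 kHz.
45.25 kHz mod fs = 10.75 kHz.
10.75 kHz > fs/2 = 8.625 kHz, folds to fs − 10.75 kHz = 6.5 kHz.
Distinct values: {6.5 kHz, 7.8 kHz}.

6.5 kHz, 7.8 kHz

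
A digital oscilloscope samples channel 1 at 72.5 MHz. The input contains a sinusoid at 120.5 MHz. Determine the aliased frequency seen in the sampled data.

24.5 MHz

120.5 MHz mod fs = 48 MHz.
48 MHz > fs/2 = 36.25 MHz, folds to fs − 48 MHz = 24.5 MHz.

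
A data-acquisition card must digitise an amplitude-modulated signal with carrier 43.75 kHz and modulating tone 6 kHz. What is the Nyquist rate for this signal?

AM sidebands sit at fc ± fm = 37.75 kHz and 49.75 kHz.
Highest-frequency component: 49.75 kHz.
Nyquist rate = 2 × 49.75 kHz = 99.5 kHz.

99.5 kHz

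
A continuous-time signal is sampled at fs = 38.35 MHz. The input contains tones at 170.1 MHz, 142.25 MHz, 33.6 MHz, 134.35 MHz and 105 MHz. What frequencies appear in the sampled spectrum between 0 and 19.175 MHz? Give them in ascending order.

4.75 MHz, 10.05 MHz, 11.15 MHz, 16.7 MHz, 19.05 MHz

fs/2 = 19.175 MHz.
170.1 MHz mod fs = 16.7 MHz.
16.7 MHz ≤ fs/2 = 19.175 MHz, appears at 16.7 MHz.
142.25 MHz mod fs = 27.2 MHz.
27.2 MHz > fs/2 = 19.175 MHz, folds to fs − 27.2 MHz = 11.15 MHz.
33.6 MHz > fs/2 = 19.175 MHz, folds to fs − 33.6 MHz = 4.75 MHz.
134.35 MHz mod fs = 19.3 MHz.
19.3 MHz > fs/2 = 19.175 MHz, folds to fs − 19.3 MHz = 19.05 MHz.
105 MHz mod fs = 28.3 MHz.
28.3 MHz > fs/2 = 19.175 MHz, folds to fs − 28.3 MHz = 10.05 MHz.
Distinct values: {4.75 MHz, 10.05 MHz, 11.15 MHz, 16.7 MHz, 19.05 MHz}.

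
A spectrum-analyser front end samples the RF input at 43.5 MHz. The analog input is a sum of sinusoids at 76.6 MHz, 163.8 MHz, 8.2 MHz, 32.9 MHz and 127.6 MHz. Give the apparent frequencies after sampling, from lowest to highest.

fs/2 = 21.75 MHz.
76.6 MHz mod fs = 33.1 MHz.
33.1 MHz > fs/2 = 21.75 MHz, folds to fs − 33.1 MHz = 10.4 MHz.
163.8 MHz mod fs = 33.3 MHz.
33.3 MHz > fs/2 = 21.75 MHz, folds to fs − 33.3 MHz = 10.2 MHz.
8.2 MHz ≤ fs/2 = 21.75 MHz, passes unchanged.
32.9 MHz > fs/2 = 21.75 MHz, folds to fs − 32.9 MHz = 10.6 MHz.
127.6 MHz mod fs = 40.6 MHz.
40.6 MHz > fs/2 = 21.75 MHz, folds to fs − 40.6 MHz = 2.9 MHz.
Distinct values: {2.9 MHz, 8.2 MHz, 10.2 MHz, 10.4 MHz, 10.6 MHz}.

2.9 MHz, 8.2 MHz, 10.2 MHz, 10.4 MHz, 10.6 MHz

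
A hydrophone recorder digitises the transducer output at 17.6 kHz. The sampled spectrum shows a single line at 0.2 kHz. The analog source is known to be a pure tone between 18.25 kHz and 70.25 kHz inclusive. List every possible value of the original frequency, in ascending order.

Frequencies that alias to 0.2 kHz are k·fs ± 0.2 kHz for integer k ≥ 0.
k=0: 0.2 kHz.
k=1: 17.4 kHz, 17.8 kHz.
k=2: 35 kHz, 35.4 kHz.
k=3: 52.6 kHz, 53 kHz.
k=4: 70.2 kHz, 70.6 kHz.
k=5: 87.8 kHz, 88.2 kHz.
Within [18.25 kHz, 70.25 kHz]: 35 kHz, 35.4 kHz, 52.6 kHz, 53 kHz, 70.2 kHz.

35 kHz, 35.4 kHz, 52.6 kHz, 53 kHz, 70.2 kHz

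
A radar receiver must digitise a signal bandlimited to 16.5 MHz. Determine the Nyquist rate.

33 MHz

Nyquist rate = 2 × 16.5 MHz = 33 MHz.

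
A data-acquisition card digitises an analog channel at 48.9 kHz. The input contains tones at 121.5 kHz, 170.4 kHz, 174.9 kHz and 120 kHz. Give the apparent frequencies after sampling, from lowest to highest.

fs/2 = 24.45 kHz.
121.5 kHz mod fs = 23.7 kHz.
23.7 kHz ≤ fs/2 = 24.45 kHz, appears at 23.7 kHz.
170.4 kHz mod fs = 23.7 kHz.
23.7 kHz ≤ fs/2 = 24.45 kHz, appears at 23.7 kHz.
174.9 kHz mod fs = 28.2 kHz.
28.2 kHz > fs/2 = 24.45 kHz, folds to fs − 28.2 kHz = 20.7 kHz.
120 kHz mod fs = 22.2 kHz.
22.2 kHz ≤ fs/2 = 24.45 kHz, appears at 22.2 kHz.
Distinct values: {20.7 kHz, 22.2 kHz, 23.7 kHz}.

20.7 kHz, 22.2 kHz, 23.7 kHz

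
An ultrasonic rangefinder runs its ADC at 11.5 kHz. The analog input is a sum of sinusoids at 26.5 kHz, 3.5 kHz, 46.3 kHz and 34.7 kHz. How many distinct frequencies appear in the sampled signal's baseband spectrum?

3

fs/2 = 5.75 kHz.
26.5 kHz mod fs = 3.5 kHz.
3.5 kHz ≤ fs/2 = 5.75 kHz, appears at 3.5 kHz.
3.5 kHz ≤ fs/2 = 5.75 kHz, passes unchanged.
46.3 kHz mod fs = 0.3 kHz.
0.3 kHz ≤ fs/2 = 5.75 kHz, appears at 0.3 kHz.
34.7 kHz mod fs = 0.2 kHz.
0.2 kHz ≤ fs/2 = 5.75 kHz, appears at 0.2 kHz.
Distinct values: {0.2 kHz, 0.3 kHz, 3.5 kHz} → 3.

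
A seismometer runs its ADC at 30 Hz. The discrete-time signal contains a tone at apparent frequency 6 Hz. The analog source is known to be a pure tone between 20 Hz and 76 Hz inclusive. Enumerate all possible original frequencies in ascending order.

Frequencies that alias to 6 Hz are k·fs ± 6 Hz for integer k ≥ 0.
k=0: 6 Hz.
k=1: 24 Hz, 36 Hz.
k=2: 54 Hz, 66 Hz.
k=3: 84 Hz, 96 Hz.
Within [20 Hz, 76 Hz]: 24 Hz, 36 Hz, 54 Hz, 66 Hz.

24 Hz, 36 Hz, 54 Hz, 66 Hz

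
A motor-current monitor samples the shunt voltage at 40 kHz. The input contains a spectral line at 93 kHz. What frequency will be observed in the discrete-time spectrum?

93 kHz mod fs = 13 kHz.
13 kHz ≤ fs/2 = 20 kHz, appears at 13 kHz.

13 kHz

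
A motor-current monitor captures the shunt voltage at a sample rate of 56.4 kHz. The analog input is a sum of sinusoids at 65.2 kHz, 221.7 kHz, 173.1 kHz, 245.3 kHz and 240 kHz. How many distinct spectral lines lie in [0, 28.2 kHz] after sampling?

4

fs/2 = 28.2 kHz.
65.2 kHz mod fs = 8.8 kHz.
8.8 kHz ≤ fs/2 = 28.2 kHz, appears at 8.8 kHz.
221.7 kHz mod fs = 52.5 kHz.
52.5 kHz > fs/2 = 28.2 kHz, folds to fs − 52.5 kHz = 3.9 kHz.
173.1 kHz mod fs = 3.9 kHz.
3.9 kHz ≤ fs/2 = 28.2 kHz, appears at 3.9 kHz.
245.3 kHz mod fs = 19.7 kHz.
19.7 kHz ≤ fs/2 = 28.2 kHz, appears at 19.7 kHz.
240 kHz mod fs = 14.4 kHz.
14.4 kHz ≤ fs/2 = 28.2 kHz, appears at 14.4 kHz.
Distinct values: {3.9 kHz, 8.8 kHz, 14.4 kHz, 19.7 kHz} → 4.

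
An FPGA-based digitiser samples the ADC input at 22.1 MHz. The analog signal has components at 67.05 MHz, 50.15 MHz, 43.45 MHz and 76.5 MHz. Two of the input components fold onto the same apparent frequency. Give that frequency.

0.75 MHz

fs/2 = 11.05 MHz.
67.05 MHz mod fs = 0.75 MHz.
0.75 MHz ≤ fs/2 = 11.05 MHz, appears at 0.75 MHz.
50.15 MHz mod fs = 5.95 MHz.
5.95 MHz ≤ fs/2 = 11.05 MHz, appears at 5.95 MHz.
43.45 MHz mod fs = 21.35 MHz.
21.35 MHz > fs/2 = 11.05 MHz, folds to fs − 21.35 MHz = 0.75 MHz.
76.5 MHz mod fs = 10.2 MHz.
10.2 MHz ≤ fs/2 = 11.05 MHz, appears at 10.2 MHz.
43.45 MHz and 67.05 MHz both map to 0.75 MHz.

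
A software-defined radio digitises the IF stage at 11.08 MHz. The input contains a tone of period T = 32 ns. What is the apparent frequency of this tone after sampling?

1.99 MHz

T = 32 ns → f = 1/T = 31.25 MHz.
31.25 MHz mod fs = 9.09 MHz.
9.09 MHz > fs/2 = 5.54 MHz, folds to fs − 9.09 MHz = 1.99 MHz.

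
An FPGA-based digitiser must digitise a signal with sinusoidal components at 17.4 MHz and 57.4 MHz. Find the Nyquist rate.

Highest-frequency component: 57.4 MHz.
Nyquist rate = 2 × 57.4 MHz = 114.8 MHz.

114.8 MHz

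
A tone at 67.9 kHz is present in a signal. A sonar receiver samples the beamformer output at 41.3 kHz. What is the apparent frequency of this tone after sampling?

14.7 kHz

67.9 kHz mod fs = 26.6 kHz.
26.6 kHz > fs/2 = 20.65 kHz, folds to fs − 26.6 kHz = 14.7 kHz.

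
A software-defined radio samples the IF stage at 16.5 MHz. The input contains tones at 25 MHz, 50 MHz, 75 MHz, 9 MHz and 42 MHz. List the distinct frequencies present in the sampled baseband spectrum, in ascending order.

fs/2 = 8.25 MHz.
25 MHz mod fs = 8.5 MHz.
8.5 MHz > fs/2 = 8.25 MHz, folds to fs − 8.5 MHz = 8 MHz.
50 MHz mod fs = 0.5 MHz.
0.5 MHz ≤ fs/2 = 8.25 MHz, appears at 0.5 MHz.
75 MHz mod fs = 9 MHz.
9 MHz > fs/2 = 8.25 MHz, folds to fs − 9 MHz = 7.5 MHz.
9 MHz > fs/2 = 8.25 MHz, folds to fs − 9 MHz = 7.5 MHz.
42 MHz mod fs = 9 MHz.
9 MHz > fs/2 = 8.25 MHz, folds to fs − 9 MHz = 7.5 MHz.
Distinct values: {0.5 MHz, 7.5 MHz, 8 MHz}.

0.5 MHz, 7.5 MHz, 8 MHz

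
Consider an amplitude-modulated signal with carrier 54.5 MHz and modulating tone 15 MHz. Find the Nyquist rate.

139 MHz

AM sidebands sit at fc ± fm = 39.5 MHz and 69.5 MHz.
Highest-frequency component: 69.5 MHz.
Nyquist rate = 2 × 69.5 MHz = 139 MHz.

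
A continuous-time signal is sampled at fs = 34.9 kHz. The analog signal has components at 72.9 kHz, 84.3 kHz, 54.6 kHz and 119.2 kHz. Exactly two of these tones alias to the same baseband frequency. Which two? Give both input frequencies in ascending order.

84.3 kHz, 119.2 kHz

fs/2 = 17.45 kHz.
72.9 kHz mod fs = 3.1 kHz.
3.1 kHz ≤ fs/2 = 17.45 kHz, appears at 3.1 kHz.
84.3 kHz mod fs = 14.5 kHz.
14.5 kHz ≤ fs/2 = 17.45 kHz, appears at 14.5 kHz.
54.6 kHz mod fs = 19.7 kHz.
19.7 kHz > fs/2 = 17.45 kHz, folds to fs − 19.7 kHz = 15.2 kHz.
119.2 kHz mod fs = 14.5 kHz.
14.5 kHz ≤ fs/2 = 17.45 kHz, appears at 14.5 kHz.
84.3 kHz and 119.2 kHz both map to 14.5 kHz.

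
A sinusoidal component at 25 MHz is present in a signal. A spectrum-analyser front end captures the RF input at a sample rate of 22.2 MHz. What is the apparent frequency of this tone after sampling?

25 MHz mod fs = 2.8 MHz.
2.8 MHz ≤ fs/2 = 11.1 MHz, appears at 2.8 MHz.

2.8 MHz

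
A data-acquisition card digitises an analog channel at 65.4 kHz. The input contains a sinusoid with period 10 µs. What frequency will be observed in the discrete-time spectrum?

30.8 kHz

T = 10 µs → f = 1/T = 100 kHz.
100 kHz mod fs = 34.6 kHz.
34.6 kHz > fs/2 = 32.7 kHz, folds to fs − 34.6 kHz = 30.8 kHz.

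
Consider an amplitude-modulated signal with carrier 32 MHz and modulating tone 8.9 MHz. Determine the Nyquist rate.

AM sidebands sit at fc ± fm = 23.1 MHz and 40.9 MHz.
Highest-frequency component: 40.9 MHz.
Nyquist rate = 2 × 40.9 MHz = 81.8 MHz.

81.8 MHz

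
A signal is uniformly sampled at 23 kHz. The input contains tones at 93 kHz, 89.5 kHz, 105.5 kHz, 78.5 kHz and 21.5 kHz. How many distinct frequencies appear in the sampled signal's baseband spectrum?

fs/2 = 11.5 kHz.
93 kHz mod fs = 1 kHz.
1 kHz ≤ fs/2 = 11.5 kHz, appears at 1 kHz.
89.5 kHz mod fs = 20.5 kHz.
20.5 kHz > fs/2 = 11.5 kHz, folds to fs − 20.5 kHz = 2.5 kHz.
105.5 kHz mod fs = 13.5 kHz.
13.5 kHz > fs/2 = 11.5 kHz, folds to fs − 13.5 kHz = 9.5 kHz.
78.5 kHz mod fs = 9.5 kHz.
9.5 kHz ≤ fs/2 = 11.5 kHz, appears at 9.5 kHz.
21.5 kHz > fs/2 = 11.5 kHz, folds to fs − 21.5 kHz = 1.5 kHz.
Distinct values: {1 kHz, 1.5 kHz, 2.5 kHz, 9.5 kHz} → 4.

4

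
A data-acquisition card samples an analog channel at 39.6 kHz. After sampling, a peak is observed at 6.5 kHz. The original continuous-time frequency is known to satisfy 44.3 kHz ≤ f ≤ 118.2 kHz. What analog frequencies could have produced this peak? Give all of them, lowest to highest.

46.1 kHz, 72.7 kHz, 85.7 kHz, 112.3 kHz

Frequencies that alias to 6.5 kHz are k·fs ± 6.5 kHz for integer k ≥ 0.
k=0: 6.5 kHz.
k=1: 33.1 kHz, 46.1 kHz.
k=2: 72.7 kHz, 85.7 kHz.
k=3: 112.3 kHz, 125.3 kHz.
k=4: 151.9 kHz, 164.9 kHz.
Within [44.3 kHz, 118.2 kHz]: 46.1 kHz, 72.7 kHz, 85.7 kHz, 112.3 kHz.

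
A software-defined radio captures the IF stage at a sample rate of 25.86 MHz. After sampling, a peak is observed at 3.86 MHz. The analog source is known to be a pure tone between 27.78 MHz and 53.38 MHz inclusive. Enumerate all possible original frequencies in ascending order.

29.72 MHz, 47.86 MHz

Frequencies that alias to 3.86 MHz are k·fs ± 3.86 MHz for integer k ≥ 0.
k=0: 3.86 MHz.
k=1: 22 MHz, 29.72 MHz.
k=2: 47.86 MHz, 55.58 MHz.
k=3: 73.72 MHz, 81.44 MHz.
Within [27.78 MHz, 53.38 MHz]: 29.72 MHz, 47.86 MHz.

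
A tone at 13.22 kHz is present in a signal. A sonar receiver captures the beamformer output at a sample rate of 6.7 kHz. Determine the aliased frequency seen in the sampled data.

13.22 kHz mod fs = 6.52 kHz.
6.52 kHz > fs/2 = 3.35 kHz, folds to fs − 6.52 kHz = 0.18 kHz.

0.18 kHz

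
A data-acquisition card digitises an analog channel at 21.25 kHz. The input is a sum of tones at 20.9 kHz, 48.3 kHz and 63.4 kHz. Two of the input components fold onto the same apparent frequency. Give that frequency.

fs/2 = 10.625 kHz.
20.9 kHz > fs/2 = 10.625 kHz, folds to fs − 20.9 kHz = 0.35 kHz.
48.3 kHz mod fs = 5.8 kHz.
5.8 kHz ≤ fs/2 = 10.625 kHz, appears at 5.8 kHz.
63.4 kHz mod fs = 20.9 kHz.
20.9 kHz > fs/2 = 10.625 kHz, folds to fs − 20.9 kHz = 0.35 kHz.
20.9 kHz and 63.4 kHz both map to 0.35 kHz.

0.35 kHz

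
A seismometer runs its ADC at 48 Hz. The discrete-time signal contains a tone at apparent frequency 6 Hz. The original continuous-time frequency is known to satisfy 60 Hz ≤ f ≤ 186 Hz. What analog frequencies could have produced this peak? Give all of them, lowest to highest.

90 Hz, 102 Hz, 138 Hz, 150 Hz, 186 Hz

Frequencies that alias to 6 Hz are k·fs ± 6 Hz for integer k ≥ 0.
k=0: 6 Hz.
k=1: 42 Hz, 54 Hz.
k=2: 90 Hz, 102 Hz.
k=3: 138 Hz, 150 Hz.
k=4: 186 Hz, 198 Hz.
k=5: 234 Hz, 246 Hz.
Within [60 Hz, 186 Hz]: 90 Hz, 102 Hz, 138 Hz, 150 Hz, 186 Hz.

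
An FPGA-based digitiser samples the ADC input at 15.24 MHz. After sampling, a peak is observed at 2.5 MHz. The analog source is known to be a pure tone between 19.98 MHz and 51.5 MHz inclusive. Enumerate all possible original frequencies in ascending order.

27.98 MHz, 32.98 MHz, 43.22 MHz, 48.22 MHz

Frequencies that alias to 2.5 MHz are k·fs ± 2.5 MHz for integer k ≥ 0.
k=0: 2.5 MHz.
k=1: 12.74 MHz, 17.74 MHz.
k=2: 27.98 MHz, 32.98 MHz.
k=3: 43.22 MHz, 48.22 MHz.
k=4: 58.46 MHz, 63.46 MHz.
Within [19.98 MHz, 51.5 MHz]: 27.98 MHz, 32.98 MHz, 43.22 MHz, 48.22 MHz.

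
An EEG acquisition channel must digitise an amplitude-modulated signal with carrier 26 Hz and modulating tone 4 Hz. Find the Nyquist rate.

60 Hz

AM sidebands sit at fc ± fm = 22 Hz and 30 Hz.
Highest-frequency component: 30 Hz.
Nyquist rate = 2 × 30 Hz = 60 Hz.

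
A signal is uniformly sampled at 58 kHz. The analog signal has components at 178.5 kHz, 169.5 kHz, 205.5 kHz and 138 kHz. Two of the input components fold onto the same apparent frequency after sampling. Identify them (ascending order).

169.5 kHz, 178.5 kHz

fs/2 = 29 kHz.
178.5 kHz mod fs = 4.5 kHz.
4.5 kHz ≤ fs/2 = 29 kHz, appears at 4.5 kHz.
169.5 kHz mod fs = 53.5 kHz.
53.5 kHz > fs/2 = 29 kHz, folds to fs − 53.5 kHz = 4.5 kHz.
205.5 kHz mod fs = 31.5 kHz.
31.5 kHz > fs/2 = 29 kHz, folds to fs − 31.5 kHz = 26.5 kHz.
138 kHz mod fs = 22 kHz.
22 kHz ≤ fs/2 = 29 kHz, appears at 22 kHz.
169.5 kHz and 178.5 kHz both map to 4.5 kHz.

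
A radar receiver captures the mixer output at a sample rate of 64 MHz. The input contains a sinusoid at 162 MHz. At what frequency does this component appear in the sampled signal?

162 MHz mod fs = 34 MHz.
34 MHz > fs/2 = 32 MHz, folds to fs − 34 MHz = 30 MHz.

30 MHz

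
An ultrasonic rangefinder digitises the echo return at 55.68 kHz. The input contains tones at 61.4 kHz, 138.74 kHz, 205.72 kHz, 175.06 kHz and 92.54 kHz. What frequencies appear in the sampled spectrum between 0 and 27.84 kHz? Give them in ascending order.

5.72 kHz, 8.02 kHz, 17 kHz, 18.82 kHz, 27.38 kHz

fs/2 = 27.84 kHz.
61.4 kHz mod fs = 5.72 kHz.
5.72 kHz ≤ fs/2 = 27.84 kHz, appears at 5.72 kHz.
138.74 kHz mod fs = 27.38 kHz.
27.38 kHz ≤ fs/2 = 27.84 kHz, appears at 27.38 kHz.
205.72 kHz mod fs = 38.68 kHz.
38.68 kHz > fs/2 = 27.84 kHz, folds to fs − 38.68 kHz = 17 kHz.
175.06 kHz mod fs = 8.02 kHz.
8.02 kHz ≤ fs/2 = 27.84 kHz, appears at 8.02 kHz.
92.54 kHz mod fs = 36.86 kHz.
36.86 kHz > fs/2 = 27.84 kHz, folds to fs − 36.86 kHz = 18.82 kHz.
Distinct values: {5.72 kHz, 8.02 kHz, 17 kHz, 18.82 kHz, 27.38 kHz}.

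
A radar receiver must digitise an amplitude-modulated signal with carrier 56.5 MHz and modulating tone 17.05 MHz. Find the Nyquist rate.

AM sidebands sit at fc ± fm = 39.45 MHz and 73.55 MHz.
Highest-frequency component: 73.55 MHz.
Nyquist rate = 2 × 73.55 MHz = 147.1 MHz.

147.1 MHz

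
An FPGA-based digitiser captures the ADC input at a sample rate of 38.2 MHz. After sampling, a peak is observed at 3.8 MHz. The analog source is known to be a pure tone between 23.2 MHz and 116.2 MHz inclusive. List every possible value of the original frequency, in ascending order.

34.4 MHz, 42 MHz, 72.6 MHz, 80.2 MHz, 110.8 MHz

Frequencies that alias to 3.8 MHz are k·fs ± 3.8 MHz for integer k ≥ 0.
k=0: 3.8 MHz.
k=1: 34.4 MHz, 42 MHz.
k=2: 72.6 MHz, 80.2 MHz.
k=3: 110.8 MHz, 118.4 MHz.
k=4: 149 MHz, 156.6 MHz.
Within [23.2 MHz, 116.2 MHz]: 34.4 MHz, 42 MHz, 72.6 MHz, 80.2 MHz, 110.8 MHz.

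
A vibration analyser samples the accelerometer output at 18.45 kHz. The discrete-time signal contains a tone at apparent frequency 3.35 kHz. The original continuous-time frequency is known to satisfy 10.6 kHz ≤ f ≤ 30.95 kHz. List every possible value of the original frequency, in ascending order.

Frequencies that alias to 3.35 kHz are k·fs ± 3.35 kHz for integer k ≥ 0.
k=0: 3.35 kHz.
k=1: 15.1 kHz, 21.8 kHz.
k=2: 33.55 kHz, 40.25 kHz.
Within [10.6 kHz, 30.95 kHz]: 15.1 kHz, 21.8 kHz.

15.1 kHz, 21.8 kHz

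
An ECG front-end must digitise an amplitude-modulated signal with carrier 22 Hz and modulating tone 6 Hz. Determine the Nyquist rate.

56 Hz

AM sidebands sit at fc ± fm = 16 Hz and 28 Hz.
Highest-frequency component: 28 Hz.
Nyquist rate = 2 × 28 Hz = 56 Hz.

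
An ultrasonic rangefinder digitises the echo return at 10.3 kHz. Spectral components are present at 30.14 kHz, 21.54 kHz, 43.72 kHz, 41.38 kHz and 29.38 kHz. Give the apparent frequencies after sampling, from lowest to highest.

fs/2 = 5.15 kHz.
30.14 kHz mod fs = 9.54 kHz.
9.54 kHz > fs/2 = 5.15 kHz, folds to fs − 9.54 kHz = 0.76 kHz.
21.54 kHz mod fs = 0.94 kHz.
0.94 kHz ≤ fs/2 = 5.15 kHz, appears at 0.94 kHz.
43.72 kHz mod fs = 2.52 kHz.
2.52 kHz ≤ fs/2 = 5.15 kHz, appears at 2.52 kHz.
41.38 kHz mod fs = 0.18 kHz.
0.18 kHz ≤ fs/2 = 5.15 kHz, appears at 0.18 kHz.
29.38 kHz mod fs = 8.78 kHz.
8.78 kHz > fs/2 = 5.15 kHz, folds to fs − 8.78 kHz = 1.52 kHz.
Distinct values: {0.18 kHz, 0.76 kHz, 0.94 kHz, 1.52 kHz, 2.52 kHz}.

0.18 kHz, 0.76 kHz, 0.94 kHz, 1.52 kHz, 2.52 kHz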